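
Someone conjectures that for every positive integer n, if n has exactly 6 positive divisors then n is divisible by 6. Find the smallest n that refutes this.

For n = 12, 18 the conclusion holds.
n = 20: τ(20) = 6; 20 mod 6 = 2.
Thus n = 20 disproves the claim, and no smaller n works.

n = 20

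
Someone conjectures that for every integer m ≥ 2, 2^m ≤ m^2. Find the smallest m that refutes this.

m = 5

Check each integer m ≥ 2 in order until 2^m > m^2.
For m = 2, 3, 4 the conclusion holds.
m = 5: 2^m = 32 and m^2 = 25, so 32 > 25.
Hence m = 5 is a counterexample.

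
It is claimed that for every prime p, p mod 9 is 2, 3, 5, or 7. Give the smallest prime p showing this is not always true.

p = 13

Check each prime p in order until the claim fails.
For p = 2, 3, 5, 7, 11 the conclusion holds.
p = 13: 13 mod 9 = 4 — not in {2, 3, 5, 7}.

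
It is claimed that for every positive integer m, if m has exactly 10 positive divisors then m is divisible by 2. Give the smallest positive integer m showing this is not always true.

For m = 48, 80, 112, 162, 176, 208, 272, 304, 368 the conclusion holds.
m = 405: τ(405) = 10; 405 mod 2 = 1.

m = 405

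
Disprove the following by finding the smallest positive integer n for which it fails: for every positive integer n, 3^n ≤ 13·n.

Check each positive integer n in order until 3^n > 13·n.
n = 1: 3^n = 3 and 13·n = 13, so 3 ≤ 13.
n = 2: 3^n = 9 and 13·n = 26, so 9 ≤ 26.
n = 3: 3^n = 27 and 13·n = 39, so 27 ≤ 39.
n = 4: 3^n = 81 and 13·n = 52, so 81 > 52.
Hence n = 4 is a counterexample.

n = 4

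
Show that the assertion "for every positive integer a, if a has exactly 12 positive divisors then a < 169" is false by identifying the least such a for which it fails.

A counterexample is any positive integer a such that a has exactly 12 positive divisors but the claim fails; we check each in order.
The first 12 eligible values, up to a = 160, all satisfy the conclusion.
a = 198: τ(198) = 12; 198 ≥ 169.

a = 198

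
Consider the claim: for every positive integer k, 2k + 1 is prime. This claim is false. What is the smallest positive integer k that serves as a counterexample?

A counterexample is any positive integer k such that 2k + 1 is not prime; we check each in order.
For k = 1, 2, 3 the conclusion holds.
k = 4: 2k + 1 = 9 = 3 × 3, composite.

k = 4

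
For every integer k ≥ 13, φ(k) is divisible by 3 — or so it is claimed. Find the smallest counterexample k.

k = 15

Check each integer k ≥ 13 in order until φ(k) is not divisible by 3.
For k = 13, 14 the conclusion holds.
k = 15: φ(15) = 8; 8 mod 3 = 2.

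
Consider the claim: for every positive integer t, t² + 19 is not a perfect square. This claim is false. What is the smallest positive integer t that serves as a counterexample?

t = 9

A counterexample is any positive integer t such that t² + 19 is a perfect square; we check each in order.
t = 1: 1² + 19 = 20, not a perfect square.
t = 2: 2² + 19 = 23, not a perfect square.
t = 3: 3² + 19 = 28, not a perfect square.
t = 4: 4² + 19 = 35, not a perfect square.
t = 5: 5² + 19 = 44, not a perfect square.
t = 6: 6² + 19 = 55, not a perfect square.
t = 7: 7² + 19 = 68, not a perfect square.
t = 8: 8² + 19 = 83, not a perfect square.
t = 9: 9² + 19 = 100 = 10², a perfect square.
So t = 9 is the smallest counterexample.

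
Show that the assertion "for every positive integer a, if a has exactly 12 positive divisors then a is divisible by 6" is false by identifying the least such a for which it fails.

a = 140

A counterexample is any positive integer a such that a has exactly 12 positive divisors but a is not divisible by 6; we check each in order.
The first 8 eligible values, up to a = 132, all satisfy the conclusion.
a = 140: τ(140) = 12; 140 mod 6 = 2.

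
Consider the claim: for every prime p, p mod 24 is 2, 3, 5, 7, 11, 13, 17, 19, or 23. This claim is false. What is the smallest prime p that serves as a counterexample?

p = 73

We need the least prime p for which the claim fails.
For p = 2, 3, 5, 7, …, 61, 67, 71 the conclusion holds.
p = 73: 73 mod 24 = 1 — not in {2, 3, 5, 7, 11, 13, 17, 19, 23}.
Thus p = 73 disproves the claim, and no smaller p works.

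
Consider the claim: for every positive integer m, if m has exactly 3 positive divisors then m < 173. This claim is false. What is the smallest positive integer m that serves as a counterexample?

For m = 4, 9, 25, 49, 121, 169 the conclusion holds.
m = 289: τ(289) = 3; 289 ≥ 173.
Thus m = 289 disproves the claim, and no smaller m works.

m = 289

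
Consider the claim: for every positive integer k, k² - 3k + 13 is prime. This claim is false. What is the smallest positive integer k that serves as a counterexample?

The first 11 eligible values, up to k = 11, all satisfy the conclusion.
k = 12: k² - 3k + 13 = 121 = 11 × 11, composite.

k = 12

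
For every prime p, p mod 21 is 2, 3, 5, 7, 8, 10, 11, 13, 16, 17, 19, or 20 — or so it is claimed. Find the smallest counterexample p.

For p = 2, 3, 5, 7, …, 31, 37, 41 the conclusion holds.
p = 43: 43 mod 21 = 1 — not in {2, 3, 5, 7, 8, 10, 11, 13, 16, 17, 19, 20}.
Hence p = 43 is a counterexample.

p = 43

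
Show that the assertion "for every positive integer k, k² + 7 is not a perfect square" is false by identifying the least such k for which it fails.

A counterexample is any positive integer k such that k² + 7 is a perfect square; we check each in order.
For k = 1, 2 the conclusion holds.
k = 3: 3² + 7 = 16 = 4², a perfect square.
Hence k = 3 is a counterexample.

k = 3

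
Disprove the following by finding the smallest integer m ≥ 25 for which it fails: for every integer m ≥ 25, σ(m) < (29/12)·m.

m = 36

A counterexample is any integer m ≥ 25 such that the claim fails; we check each in order.
For m = 25, 26, 27, 28, …, 33, 34, 35 the conclusion holds.
m = 36: σ(36) = 91; 91 ≥ 87.
So m = 36 is the smallest counterexample.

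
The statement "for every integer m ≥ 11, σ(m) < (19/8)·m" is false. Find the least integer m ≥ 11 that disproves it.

The first 13 eligible values, up to m = 23, all satisfy the conclusion.
m = 24: σ(24) = 60; 60 ≥ 57.
Hence m = 24 is a counterexample.

m = 24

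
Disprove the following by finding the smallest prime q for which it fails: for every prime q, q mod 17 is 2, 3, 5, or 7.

The first 4 eligible values, up to q = 7, all satisfy the conclusion.
q = 11: 11 mod 17 = 11 — not in {2, 3, 5, 7}.

q = 11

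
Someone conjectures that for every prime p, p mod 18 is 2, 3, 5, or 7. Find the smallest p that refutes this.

p = 2: 2 mod 18 = 2.
p = 3: 3 mod 18 = 3.
p = 5: 5 mod 18 = 5.
p = 7: 7 mod 18 = 7.
p = 11: 11 mod 18 = 11 — not in {2, 3, 5, 7}.
So p = 11 is the smallest counterexample.

p = 11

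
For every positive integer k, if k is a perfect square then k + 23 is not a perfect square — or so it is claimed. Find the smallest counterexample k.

The first 10 eligible values, up to k = 100, all satisfy the conclusion.
k = 121: 121 = 11² and 121 + 23 = 144 = 12².
So k = 121 is the smallest counterexample.

k = 121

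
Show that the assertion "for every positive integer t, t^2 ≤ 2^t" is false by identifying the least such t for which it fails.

t = 3

A counterexample is any positive integer t such that t^2 > 2^t; we check each in order.
For t = 1, 2 the conclusion holds.
t = 3: t^2 = 9 and 2^t = 8, so 9 > 8.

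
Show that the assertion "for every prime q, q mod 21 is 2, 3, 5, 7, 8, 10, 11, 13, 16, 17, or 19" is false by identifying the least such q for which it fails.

A counterexample is any prime q such that the claim fails; we check each in order.
For q = 2, 3, 5, 7, …, 29, 31, 37 the conclusion holds.
q = 41: 41 mod 21 = 20 — not in {2, 3, 5, 7, 8, 10, 11, 13, 16, 17, 19}.
So q = 41 is the smallest counterexample.

q = 41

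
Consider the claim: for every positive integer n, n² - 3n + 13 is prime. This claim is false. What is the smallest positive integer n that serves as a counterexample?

n = 12

A counterexample is any positive integer n such that n² - 3n + 13 is not prime; we check each in order.
The first 11 eligible values, up to n = 11, all satisfy the conclusion.
n = 12: n² - 3n + 13 = 121 = 11 × 11, composite.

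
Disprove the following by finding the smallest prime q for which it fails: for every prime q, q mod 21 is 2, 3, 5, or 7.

Check each prime q in order until the claim fails.
q = 2: 2 mod 21 = 2.
q = 3: 3 mod 21 = 3.
q = 5: 5 mod 21 = 5.
q = 7: 7 mod 21 = 7.
q = 11: 11 mod 21 = 11 — not in {2, 3, 5, 7}.
So q = 11 is the smallest counterexample.

q = 11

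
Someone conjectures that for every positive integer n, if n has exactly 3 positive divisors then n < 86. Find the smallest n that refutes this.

n = 121

Check each positive integer n in order until n has exactly 3 positive divisors but the claim fails.
The first 4 eligible values, up to n = 49, all satisfy the conclusion.
n = 121: τ(121) = 3; 121 ≥ 86.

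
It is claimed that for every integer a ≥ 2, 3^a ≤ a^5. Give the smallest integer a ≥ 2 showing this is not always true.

a = 11

We need the least integer a ≥ 2 for which 3^a > a^5.
For a = 2, 3, 4, 5, 6, 7, 8, 9, 10 the conclusion holds.
a = 11: 3^a = 177147 and a^5 = 161051, so 177147 > 161051.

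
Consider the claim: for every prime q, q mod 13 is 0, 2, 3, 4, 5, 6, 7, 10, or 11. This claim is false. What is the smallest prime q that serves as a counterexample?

We need the least prime q for which the claim fails.
For q = 2, 3, 5, 7, …, 37, 41, 43 the conclusion holds.
q = 47: 47 mod 13 = 8 — not in {0, 2, 3, 4, 5, 6, 7, 10, 11}.
Thus q = 47 disproves the claim, and no smaller q works.

q = 47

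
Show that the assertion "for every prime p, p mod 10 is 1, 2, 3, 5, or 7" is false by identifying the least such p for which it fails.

p = 19

p = 2: 2 mod 10 = 2.
p = 3: 3 mod 10 = 3.
p = 5: 5 mod 10 = 5.
p = 7: 7 mod 10 = 7.
p = 11: 11 mod 10 = 1.
p = 13: 13 mod 10 = 3.
p = 17: 17 mod 10 = 7.
p = 19: 19 mod 10 = 9 — not in {1, 2, 3, 5, 7}.
Hence p = 19 is a counterexample.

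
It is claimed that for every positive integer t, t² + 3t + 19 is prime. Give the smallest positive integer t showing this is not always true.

Check each positive integer t in order until t² + 3t + 19 is not prime.
For t = 1, 2, 3, 4, …, 12, 13, 14 the conclusion holds.
t = 15: t² + 3t + 19 = 289 = 17 × 17, composite.
Thus t = 15 disproves the claim, and no smaller t works.

t = 15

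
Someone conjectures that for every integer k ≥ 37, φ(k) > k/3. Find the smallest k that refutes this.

A counterexample is any integer k ≥ 37 such that the claim fails; we check each in order.
For k = 37, 38, 39, 40, 41 the conclusion holds.
k = 42: φ(42) = 12 and 42/3 = 14, so φ(42) ≤ 42/3.

k = 42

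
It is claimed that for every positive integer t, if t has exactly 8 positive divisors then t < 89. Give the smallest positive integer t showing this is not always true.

For t = 24, 30, 40, 42, 54, 56, 66, 70, 78, 88 the conclusion holds.
t = 102: τ(102) = 8; 102 ≥ 89.

t = 102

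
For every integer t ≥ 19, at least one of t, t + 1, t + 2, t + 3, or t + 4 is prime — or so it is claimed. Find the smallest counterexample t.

t = 24

Check each integer t ≥ 19 in order until t, t + 1, t + 2, t + 3, t + 4 are all composite.
The first 5 eligible values, up to t = 23, all satisfy the conclusion.
t = 24: 24 = 2 × 12; 25 = 5 × 5; 26 = 2 × 13; 27 = 3 × 9; 28 = 2 × 14 — all composite.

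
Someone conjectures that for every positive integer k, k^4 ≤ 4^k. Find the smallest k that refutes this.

k = 3

A counterexample is any positive integer k such that k^4 > 4^k; we check each in order.
For k = 1, 2 the conclusion holds.
k = 3: k^4 = 81 and 4^k = 64, so 81 > 64.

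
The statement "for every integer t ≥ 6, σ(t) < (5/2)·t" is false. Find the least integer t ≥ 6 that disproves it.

t = 24

A counterexample is any integer t ≥ 6 such that the claim fails; we check each in order.
For t = 6, 7, 8, 9, …, 21, 22, 23 the conclusion holds.
t = 24: σ(24) = 60; 60 ≥ 60.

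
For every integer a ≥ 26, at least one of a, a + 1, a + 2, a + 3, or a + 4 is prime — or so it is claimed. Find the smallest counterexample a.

a = 32

Check each integer a ≥ 26 in order until a, a + 1, a + 2, a + 3, a + 4 are all composite.
a = 26: 29 is prime.
a = 27: 29 is prime.
a = 28: 29 is prime.
a = 29: 29 is prime.
a = 30: 31 is prime.
a = 31: 31 is prime.
a = 32: 32 = 2 × 16; 33 = 3 × 11; 34 = 2 × 17; 35 = 5 × 7; 36 = 2 × 18 — all composite.
Hence a = 32 is a counterexample.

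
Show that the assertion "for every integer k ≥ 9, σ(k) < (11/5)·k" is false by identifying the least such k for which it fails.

We need the least integer k ≥ 9 for which the claim fails.
For k = 9, 10, 11 the conclusion holds.
k = 12: σ(12) = 28; 28 ≥ 132/5.

k = 12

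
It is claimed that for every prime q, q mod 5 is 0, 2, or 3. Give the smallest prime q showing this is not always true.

q = 11

For q = 2, 3, 5, 7 the conclusion holds.
q = 11: 11 mod 5 = 1 — not in {0, 2, 3}.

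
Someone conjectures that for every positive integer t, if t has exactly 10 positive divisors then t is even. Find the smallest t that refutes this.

t = 405

The first 9 eligible values, up to t = 368, all satisfy the conclusion.
t = 405: divisors of 405: 10 divisors; 405 is odd.
Hence t = 405 is a counterexample.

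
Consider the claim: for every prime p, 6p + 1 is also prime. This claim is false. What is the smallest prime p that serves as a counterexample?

p = 19

For p = 2, 3, 5, 7, 11, 13, 17 the conclusion holds.
p = 19: 6p + 1 = 115 = 5 × 23, not prime.
So p = 19 is the smallest counterexample.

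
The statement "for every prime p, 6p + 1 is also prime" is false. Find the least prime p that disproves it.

p = 19

Check each prime p in order until 6p + 1 is not prime.
For p = 2, 3, 5, 7, 11, 13, 17 the conclusion holds.
p = 19: 6p + 1 = 115 = 5 × 23, not prime.
So p = 19 is the smallest counterexample.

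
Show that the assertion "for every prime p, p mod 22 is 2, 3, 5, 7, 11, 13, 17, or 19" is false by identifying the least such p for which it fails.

p = 23

The first 8 eligible values, up to p = 19, all satisfy the conclusion.
p = 23: 23 mod 22 = 1 — not in {2, 3, 5, 7, 11, 13, 17, 19}.
Hence p = 23 is a counterexample.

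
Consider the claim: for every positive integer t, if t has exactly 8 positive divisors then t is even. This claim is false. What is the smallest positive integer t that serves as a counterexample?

We need the least positive integer t for which t has exactly 8 positive divisors but t is odd.
For t = 24, 30, 40, 42, …, 88, 102, 104 the conclusion holds.
t = 105: divisors of 105: 1, 3, 5, 7, 15, 21, 35, 105; 105 is odd.

t = 105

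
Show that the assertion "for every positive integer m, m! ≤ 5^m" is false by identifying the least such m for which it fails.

m = 12

For m = 1, 2, 3, 4, …, 9, 10, 11 the conclusion holds.
m = 12: m! = 479001600 and 5^m = 244140625, so 479001600 > 244140625.
Hence m = 12 is a counterexample.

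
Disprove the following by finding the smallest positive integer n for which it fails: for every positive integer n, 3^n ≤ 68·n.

n = 6

Check each positive integer n in order until 3^n > 68·n.
The first 5 eligible values, up to n = 5, all satisfy the conclusion.
n = 6: 3^n = 729 and 68·n = 408, so 729 > 408.
So n = 6 is the smallest counterexample.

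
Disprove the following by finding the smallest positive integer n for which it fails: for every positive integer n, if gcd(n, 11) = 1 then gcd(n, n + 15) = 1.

n = 3

For n = 1, 2 the conclusion holds.
n = 3: gcd(3, 18) = 3.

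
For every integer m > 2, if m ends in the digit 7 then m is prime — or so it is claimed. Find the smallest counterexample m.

Check each integer m > 2 in order until m ends in the digit 7 but m is not prime.
For m = 7, 17 the conclusion holds.
m = 27: 27 ends in 7; 27 = 3 × 9, composite.
Thus m = 27 disproves the claim, and no smaller m works.

m = 27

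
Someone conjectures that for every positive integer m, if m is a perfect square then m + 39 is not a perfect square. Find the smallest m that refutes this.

m = 1: 1 + 39 = 40, not a perfect square.
m = 4: 4 + 39 = 43, not a perfect square.
m = 9: 9 + 39 = 48, not a perfect square.
m = 16: 16 + 39 = 55, not a perfect square.
m = 25: 25 = 5² and 25 + 39 = 64 = 8².

m = 25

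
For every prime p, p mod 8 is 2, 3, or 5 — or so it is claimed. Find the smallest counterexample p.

p = 7

We need the least prime p for which the claim fails.
For p = 2, 3, 5 the conclusion holds.
p = 7: 7 mod 8 = 7 — not in {2, 3, 5}.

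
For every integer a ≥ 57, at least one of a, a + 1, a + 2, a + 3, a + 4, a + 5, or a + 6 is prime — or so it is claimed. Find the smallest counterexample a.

Check each integer a ≥ 57 in order until a, a + 1, a + 2, a + 3, a + 4, a + 5, a + 6 are all composite.
For a = 57, 58, 59, 60, …, 87, 88, 89 the conclusion holds.
a = 90: 90 = 2 × 45; 91 = 7 × 13; 92 = 2 × 46; 93 = 3 × 31; 94 = 2 × 47; 95 = 5 × 19; 96 = 2 × 48 — all composite.
Thus a = 90 disproves the claim, and no smaller a works.

a = 90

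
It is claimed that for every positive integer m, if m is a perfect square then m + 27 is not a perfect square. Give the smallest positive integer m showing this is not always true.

m = 1: 1 + 27 = 28, not a perfect square.
m = 4: 4 + 27 = 31, not a perfect square.
m = 9: 9 = 3² and 9 + 27 = 36 = 6².

m = 9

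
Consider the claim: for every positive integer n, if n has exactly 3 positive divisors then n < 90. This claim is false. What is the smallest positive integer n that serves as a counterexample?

For n = 4, 9, 25, 49 the conclusion holds.
n = 121: τ(121) = 3; 121 ≥ 90.
Hence n = 121 is a counterexample.

n = 121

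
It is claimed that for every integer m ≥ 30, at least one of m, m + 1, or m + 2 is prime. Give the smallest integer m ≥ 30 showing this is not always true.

m = 32

m = 30: 31 is prime.
m = 31: 31 is prime.
m = 32: 32 = 2 × 16; 33 = 3 × 11; 34 = 2 × 17 — all composite.
Thus m = 32 disproves the claim, and no smaller m works.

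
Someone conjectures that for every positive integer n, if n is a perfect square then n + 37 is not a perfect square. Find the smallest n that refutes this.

n = 324

A counterexample is any positive integer n such that n is a perfect square but n + 37 is a perfect square; we check each in order.
For n = 1, 4, 9, 16, …, 225, 256, 289 the conclusion holds.
n = 324: 324 = 18² and 324 + 37 = 361 = 19².
Thus n = 324 disproves the claim, and no smaller n works.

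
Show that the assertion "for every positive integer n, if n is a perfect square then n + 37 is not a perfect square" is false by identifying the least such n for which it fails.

n = 324

For n = 1, 4, 9, 16, …, 225, 256, 289 the conclusion holds.
n = 324: 324 = 18² and 324 + 37 = 361 = 19².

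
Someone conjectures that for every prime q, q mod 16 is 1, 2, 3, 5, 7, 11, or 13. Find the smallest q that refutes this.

q = 31

A counterexample is any prime q such that the claim fails; we check each in order.
The first 10 eligible values, up to q = 29, all satisfy the conclusion.
q = 31: 31 mod 16 = 15 — not in {1, 2, 3, 5, 7, 11, 13}.
Thus q = 31 disproves the claim, and no smaller q works.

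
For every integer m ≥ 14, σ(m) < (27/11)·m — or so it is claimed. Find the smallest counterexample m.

For m = 14, 15, 16, 17, 18, 19, 20, 21, 22, 23 the conclusion holds.
m = 24: σ(24) = 60; 60 ≥ 648/11.
Hence m = 24 is a counterexample.

m = 24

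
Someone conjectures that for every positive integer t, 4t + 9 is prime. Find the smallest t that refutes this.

A counterexample is any positive integer t such that 4t + 9 is not prime; we check each in order.
For t = 1, 2 the conclusion holds.
t = 3: 4t + 9 = 21 = 3 × 7, composite.

t = 3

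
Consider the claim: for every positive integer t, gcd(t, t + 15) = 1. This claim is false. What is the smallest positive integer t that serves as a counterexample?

t = 1: gcd(1, 16) = 1.
t = 2: gcd(2, 17) = 1.
t = 3: gcd(3, 18) = 3.
Thus t = 3 disproves the claim, and no smaller t works.

t = 3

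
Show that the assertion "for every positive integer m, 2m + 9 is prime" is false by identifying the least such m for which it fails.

m = 3

Check each positive integer m in order until 2m + 9 is not prime.
m = 1: 2m + 9 = 11, prime.
m = 2: 2m + 9 = 13, prime.
m = 3: 2m + 9 = 15 = 3 × 5, composite.
So m = 3 is the smallest counterexample.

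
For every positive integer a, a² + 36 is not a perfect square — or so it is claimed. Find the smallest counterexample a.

Check each positive integer a in order until a² + 36 is a perfect square.
The first 7 eligible values, up to a = 7, all satisfy the conclusion.
a = 8: 8² + 36 = 100 = 10², a perfect square.

a = 8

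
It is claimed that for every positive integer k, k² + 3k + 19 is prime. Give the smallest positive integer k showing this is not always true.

k = 15

Check each positive integer k in order until k² + 3k + 19 is not prime.
For k = 1, 2, 3, 4, …, 12, 13, 14 the conclusion holds.
k = 15: k² + 3k + 19 = 289 = 17 × 17, composite.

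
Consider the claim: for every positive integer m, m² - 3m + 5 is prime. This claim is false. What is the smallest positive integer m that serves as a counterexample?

For m = 1, 2, 3 the conclusion holds.
m = 4: m² - 3m + 5 = 9 = 3 × 3, composite.

m = 4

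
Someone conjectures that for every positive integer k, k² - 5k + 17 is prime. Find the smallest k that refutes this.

We need the least positive integer k for which k² - 5k + 17 is not prime.
For k = 1, 2, 3, 4, …, 10, 11, 12 the conclusion holds.
k = 13: k² - 5k + 17 = 121 = 11 × 11, composite.
So k = 13 is the smallest counterexample.

k = 13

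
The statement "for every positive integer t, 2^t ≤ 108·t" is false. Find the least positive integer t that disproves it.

For t = 1, 2, 3, 4, 5, 6, 7, 8, 9, 10 the conclusion holds.
t = 11: 2^t = 2048 and 108·t = 1188, so 2048 > 1188.

t = 11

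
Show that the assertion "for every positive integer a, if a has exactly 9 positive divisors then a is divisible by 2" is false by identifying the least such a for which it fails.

A counterexample is any positive integer a such that a has exactly 9 positive divisors but a is not divisible by 2; we check each in order.
For a = 36, 100, 196 the conclusion holds.
a = 225: τ(225) = 9; 225 mod 2 = 1.
Thus a = 225 disproves the claim, and no smaller a works.

a = 225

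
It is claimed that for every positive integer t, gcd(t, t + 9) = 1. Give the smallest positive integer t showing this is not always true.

t = 3

Check each positive integer t in order until gcd(t, t + 9) > 1.
For t = 1, 2 the conclusion holds.
t = 3: gcd(3, 12) = 3.
Hence t = 3 is a counterexample.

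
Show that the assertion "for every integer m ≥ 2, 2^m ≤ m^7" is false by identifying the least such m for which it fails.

m = 37

A counterexample is any integer m ≥ 2 such that 2^m > m^7; we check each in order.
The first 35 eligible values, up to m = 36, all satisfy the conclusion.
m = 37: 2^m = 137438953472 and m^7 = 94931877133, so 137438953472 > 94931877133.
Thus m = 37 disproves the claim, and no smaller m works.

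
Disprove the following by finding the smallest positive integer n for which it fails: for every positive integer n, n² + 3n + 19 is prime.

We need the least positive integer n for which n² + 3n + 19 is not prime.
For n = 1, 2, 3, 4, …, 12, 13, 14 the conclusion holds.
n = 15: n² + 3n + 19 = 289 = 17 × 17, composite.

n = 15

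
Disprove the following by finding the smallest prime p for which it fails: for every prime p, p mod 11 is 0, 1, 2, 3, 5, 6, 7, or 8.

p = 31

For p = 2, 3, 5, 7, 11, 13, 17, 19, 23, 29 the conclusion holds.
p = 31: 31 mod 11 = 9 — not in {0, 1, 2, 3, 5, 6, 7, 8}.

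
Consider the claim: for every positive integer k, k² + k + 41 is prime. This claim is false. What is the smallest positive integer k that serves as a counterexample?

k = 40

The first 39 eligible values, up to k = 39, all satisfy the conclusion.
k = 40: k² + k + 41 = 1681 = 41 × 41, composite.
Thus k = 40 disproves the claim, and no smaller k works.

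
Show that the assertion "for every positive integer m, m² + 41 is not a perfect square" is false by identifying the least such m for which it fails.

m = 20

Check each positive integer m in order until m² + 41 is a perfect square.
For m = 1, 2, 3, 4, …, 17, 18, 19 the conclusion holds.
m = 20: 20² + 41 = 441 = 21², a perfect square.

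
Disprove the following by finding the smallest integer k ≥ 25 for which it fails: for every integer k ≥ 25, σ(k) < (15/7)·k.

k = 30

A counterexample is any integer k ≥ 25 such that the claim fails; we check each in order.
The first 5 eligible values, up to k = 29, all satisfy the conclusion.
k = 30: σ(30) = 72; 72 ≥ 450/7.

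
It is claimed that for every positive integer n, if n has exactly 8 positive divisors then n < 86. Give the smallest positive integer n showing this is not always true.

n = 88

For n = 24, 30, 40, 42, 54, 56, 66, 70, 78 the conclusion holds.
n = 88: τ(88) = 8; 88 ≥ 86.
So n = 88 is the smallest counterexample.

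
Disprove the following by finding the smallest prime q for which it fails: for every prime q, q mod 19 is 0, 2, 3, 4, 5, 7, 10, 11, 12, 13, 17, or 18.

q = 47

We need the least prime q for which the claim fails.
For q = 2, 3, 5, 7, …, 37, 41, 43 the conclusion holds.
q = 47: 47 mod 19 = 9 — not in {0, 2, 3, 4, 5, 7, 10, 11, 12, 13, 17, 18}.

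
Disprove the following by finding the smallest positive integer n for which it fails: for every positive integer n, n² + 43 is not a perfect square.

n = 21

We need the least positive integer n for which n² + 43 is a perfect square.
For n = 1, 2, 3, 4, …, 18, 19, 20 the conclusion holds.
n = 21: 21² + 43 = 484 = 22², a perfect square.
So n = 21 is the smallest counterexample.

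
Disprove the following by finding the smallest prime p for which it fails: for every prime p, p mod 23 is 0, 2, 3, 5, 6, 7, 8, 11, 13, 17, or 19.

For p = 2, 3, 5, 7, …, 23, 29, 31 the conclusion holds.
p = 37: 37 mod 23 = 14 — not in {0, 2, 3, 5, 6, 7, 8, 11, 13, 17, 19}.

p = 37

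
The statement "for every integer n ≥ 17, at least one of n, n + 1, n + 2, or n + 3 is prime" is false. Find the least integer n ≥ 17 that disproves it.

n = 24

n = 17: 17 is prime.
n = 18: 19 is prime.
n = 19: 19 is prime.
n = 20: 23 is prime.
n = 21: 23 is prime.
n = 22: 23 is prime.
n = 23: 23 is prime.
n = 24: 24 = 2 × 12; 25 = 5 × 5; 26 = 2 × 13; 27 = 3 × 9 — all composite.
Hence n = 24 is a counterexample.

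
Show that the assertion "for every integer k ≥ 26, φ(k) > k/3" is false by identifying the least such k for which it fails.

k = 30

A counterexample is any integer k ≥ 26 such that the claim fails; we check each in order.
The first 4 eligible values, up to k = 29, all satisfy the conclusion.
k = 30: φ(30) = 8 and 30/3 = 10, so φ(30) ≤ 30/3.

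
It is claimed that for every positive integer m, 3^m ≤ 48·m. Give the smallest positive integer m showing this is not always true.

m = 5

For m = 1, 2, 3, 4 the conclusion holds.
m = 5: 3^m = 243 and 48·m = 240, so 243 > 240.
So m = 5 is the smallest counterexample.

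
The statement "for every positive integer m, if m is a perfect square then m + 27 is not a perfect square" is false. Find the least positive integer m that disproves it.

m = 9

A counterexample is any positive integer m such that m is a perfect square but m + 27 is a perfect square; we check each in order.
m = 1: 1 + 27 = 28, not a perfect square.
m = 4: 4 + 27 = 31, not a perfect square.
m = 9: 9 = 3² and 9 + 27 = 36 = 6².
Thus m = 9 disproves the claim, and no smaller m works.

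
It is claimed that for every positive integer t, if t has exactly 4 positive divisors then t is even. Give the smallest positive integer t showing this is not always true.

t = 15

Check each positive integer t in order until t has exactly 4 positive divisors but t is odd.
t = 6: divisors of 6: 1, 2, 3, 6; 6 is even.
t = 8: divisors of 8: 1, 2, 4, 8; 8 is even.
t = 10: divisors of 10: 1, 2, 5, 10; 10 is even.
t = 14: divisors of 14: 1, 2, 7, 14; 14 is even.
t = 15: divisors of 15: 1, 3, 5, 15; 15 is odd.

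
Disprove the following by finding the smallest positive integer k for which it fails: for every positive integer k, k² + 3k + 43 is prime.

A counterexample is any positive integer k such that k² + 3k + 43 is not prime; we check each in order.
For k = 1, 2, 3, 4, …, 36, 37, 38 the conclusion holds.
k = 39: k² + 3k + 43 = 1681 = 41 × 41, composite.
Thus k = 39 disproves the claim, and no smaller k works.

k = 39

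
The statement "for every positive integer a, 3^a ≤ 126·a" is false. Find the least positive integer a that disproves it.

For a = 1, 2, 3, 4, 5, 6 the conclusion holds.
a = 7: 3^a = 2187 and 126·a = 882, so 2187 > 882.
Hence a = 7 is a counterexample.

a = 7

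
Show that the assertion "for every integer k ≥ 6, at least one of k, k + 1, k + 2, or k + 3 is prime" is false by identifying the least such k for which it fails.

For k = 6, 7, 8, 9, …, 21, 22, 23 the conclusion holds.
k = 24: 24 = 2 × 12; 25 = 5 × 5; 26 = 2 × 13; 27 = 3 × 9 — all composite.
Hence k = 24 is a counterexample.

k = 24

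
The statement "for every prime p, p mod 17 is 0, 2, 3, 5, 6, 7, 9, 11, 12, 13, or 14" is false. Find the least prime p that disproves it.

Check each prime p in order until the claim fails.
The first 16 eligible values, up to p = 53, all satisfy the conclusion.
p = 59: 59 mod 17 = 8 — not in {0, 2, 3, 5, 6, 7, 9, 11, 12, 13, 14}.
So p = 59 is the smallest counterexample.

p = 59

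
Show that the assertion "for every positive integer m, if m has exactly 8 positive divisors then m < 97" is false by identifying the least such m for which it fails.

m = 102

For m = 24, 30, 40, 42, 54, 56, 66, 70, 78, 88 the conclusion holds.
m = 102: τ(102) = 8; 102 ≥ 97.
Thus m = 102 disproves the claim, and no smaller m works.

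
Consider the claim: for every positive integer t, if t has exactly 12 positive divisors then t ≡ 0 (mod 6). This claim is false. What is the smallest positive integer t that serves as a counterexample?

t = 140

We need the least positive integer t for which t has exactly 12 positive divisors but the claim fails.
The first 8 eligible values, up to t = 132, all satisfy the conclusion.
t = 140: τ(140) = 12; 140 ≡ 2 (mod 6).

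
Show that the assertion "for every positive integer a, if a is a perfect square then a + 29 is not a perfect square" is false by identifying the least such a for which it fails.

We need the least positive integer a for which a is a perfect square but a + 29 is a perfect square.
For a = 1, 4, 9, 16, …, 121, 144, 169 the conclusion holds.
a = 196: 196 = 14² and 196 + 29 = 225 = 15².

a = 196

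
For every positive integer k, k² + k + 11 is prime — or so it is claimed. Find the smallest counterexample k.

We need the least positive integer k for which k² + k + 11 is not prime.
For k = 1, 2, 3, 4, 5, 6, 7, 8, 9 the conclusion holds.
k = 10: k² + k + 11 = 121 = 11 × 11, composite.
Hence k = 10 is a counterexample.

k = 10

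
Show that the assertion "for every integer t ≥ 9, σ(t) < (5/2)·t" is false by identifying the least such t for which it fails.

t = 24

We need the least integer t ≥ 9 for which the claim fails.
For t = 9, 10, 11, 12, …, 21, 22, 23 the conclusion holds.
t = 24: σ(24) = 60; 60 ≥ 60.
Hence t = 24 is a counterexample.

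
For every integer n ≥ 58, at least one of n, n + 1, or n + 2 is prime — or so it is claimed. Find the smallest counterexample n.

n = 62

Check each integer n ≥ 58 in order until n, n + 1, n + 2 are all composite.
For n = 58, 59, 60, 61 the conclusion holds.
n = 62: 62 = 2 × 31; 63 = 3 × 21; 64 = 2 × 32 — all composite.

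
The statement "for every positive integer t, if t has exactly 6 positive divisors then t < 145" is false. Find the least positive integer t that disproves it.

t = 147

Check each positive integer t in order until t has exactly 6 positive divisors but the claim fails.
The first 19 eligible values, up to t = 124, all satisfy the conclusion.
t = 147: τ(147) = 6; 147 ≥ 145.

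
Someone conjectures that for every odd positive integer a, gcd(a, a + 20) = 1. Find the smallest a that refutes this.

a = 5

For a = 1, 3 the conclusion holds.
a = 5: gcd(5, 25) = 5.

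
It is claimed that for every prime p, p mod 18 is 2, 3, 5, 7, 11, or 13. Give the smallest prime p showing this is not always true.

The first 6 eligible values, up to p = 13, all satisfy the conclusion.
p = 17: 17 mod 18 = 17 — not in {2, 3, 5, 7, 11, 13}.
So p = 17 is the smallest counterexample.

p = 17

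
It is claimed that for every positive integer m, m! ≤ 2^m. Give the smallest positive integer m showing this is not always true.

A counterexample is any positive integer m such that m! > 2^m; we check each in order.
m = 1: m! = 1 and 2^m = 2, so 1 ≤ 2.
m = 2: m! = 2 and 2^m = 4, so 2 ≤ 4.
m = 3: m! = 6 and 2^m = 8, so 6 ≤ 8.
m = 4: m! = 24 and 2^m = 16, so 24 > 16.

m = 4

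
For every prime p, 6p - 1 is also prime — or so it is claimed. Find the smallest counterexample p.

p = 11

A counterexample is any prime p such that 6p - 1 is not prime; we check each in order.
The first 4 eligible values, up to p = 7, all satisfy the conclusion.
p = 11: 6p - 1 = 65 = 5 × 13, not prime.
Thus p = 11 disproves the claim, and no smaller p works.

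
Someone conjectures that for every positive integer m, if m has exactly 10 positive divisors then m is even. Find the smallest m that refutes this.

We need the least positive integer m for which m has exactly 10 positive divisors but m is odd.
The first 9 eligible values, up to m = 368, all satisfy the conclusion.
m = 405: divisors of 405: 10 divisors; 405 is odd.

m = 405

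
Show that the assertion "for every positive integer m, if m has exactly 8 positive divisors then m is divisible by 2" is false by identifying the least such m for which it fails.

For m = 24, 30, 40, 42, …, 88, 102, 104 the conclusion holds.
m = 105: τ(105) = 8; 105 mod 2 = 1.

m = 105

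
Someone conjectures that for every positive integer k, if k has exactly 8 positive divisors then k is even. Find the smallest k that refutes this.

k = 105

A counterexample is any positive integer k such that k has exactly 8 positive divisors but k is odd; we check each in order.
For k = 24, 30, 40, 42, …, 88, 102, 104 the conclusion holds.
k = 105: divisors of 105: 1, 3, 5, 7, 15, 21, 35, 105; 105 is odd.
So k = 105 is the smallest counterexample.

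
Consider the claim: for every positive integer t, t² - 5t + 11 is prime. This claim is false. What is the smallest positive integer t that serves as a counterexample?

A counterexample is any positive integer t such that t² - 5t + 11 is not prime; we check each in order.
t = 1: t² - 5t + 11 = 7, prime.
t = 2: t² - 5t + 11 = 5, prime.
t = 3: t² - 5t + 11 = 5, prime.
t = 4: t² - 5t + 11 = 7, prime.
t = 5: t² - 5t + 11 = 11, prime.
t = 6: t² - 5t + 11 = 17, prime.
t = 7: t² - 5t + 11 = 25 = 5 × 5, composite.
Thus t = 7 disproves the claim, and no smaller t works.

t = 7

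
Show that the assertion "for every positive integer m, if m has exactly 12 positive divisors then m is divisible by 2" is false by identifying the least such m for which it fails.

m = 315

A counterexample is any positive integer m such that m has exactly 12 positive divisors but m is not divisible by 2; we check each in order.
For m = 60, 72, 84, 90, …, 294, 306, 308 the conclusion holds.
m = 315: τ(315) = 12; 315 mod 2 = 1.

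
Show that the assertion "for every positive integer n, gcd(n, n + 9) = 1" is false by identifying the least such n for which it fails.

n = 3

Check each positive integer n in order until gcd(n, n + 9) > 1.
For n = 1, 2 the conclusion holds.
n = 3: gcd(3, 12) = 3.
Thus n = 3 disproves the claim, and no smaller n works.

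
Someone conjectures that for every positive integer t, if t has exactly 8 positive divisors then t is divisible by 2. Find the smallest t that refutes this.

A counterexample is any positive integer t such that t has exactly 8 positive divisors but t is not divisible by 2; we check each in order.
For t = 24, 30, 40, 42, …, 88, 102, 104 the conclusion holds.
t = 105: τ(105) = 8; 105 mod 2 = 1.

t = 105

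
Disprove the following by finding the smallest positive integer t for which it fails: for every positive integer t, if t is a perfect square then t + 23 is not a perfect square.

We need the least positive integer t for which t is a perfect square but t + 23 is a perfect square.
For t = 1, 4, 9, 16, 25, 36, 49, 64, 81, 100 the conclusion holds.
t = 121: 121 = 11² and 121 + 23 = 144 = 12².
Thus t = 121 disproves the claim, and no smaller t works.

t = 121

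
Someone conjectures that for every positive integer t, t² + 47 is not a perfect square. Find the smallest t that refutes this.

t = 23

For t = 1, 2, 3, 4, …, 20, 21, 22 the conclusion holds.
t = 23: 23² + 47 = 576 = 24², a perfect square.
Hence t = 23 is a counterexample.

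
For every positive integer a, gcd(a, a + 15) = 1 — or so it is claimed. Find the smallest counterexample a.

a = 3

a = 1: gcd(1, 16) = 1.
a = 2: gcd(2, 17) = 1.
a = 3: gcd(3, 18) = 3.
Thus a = 3 disproves the claim, and no smaller a works.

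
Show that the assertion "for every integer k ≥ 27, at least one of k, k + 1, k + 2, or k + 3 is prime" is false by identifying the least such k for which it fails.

k = 32

The first 5 eligible values, up to k = 31, all satisfy the conclusion.
k = 32: 32 = 2 × 16; 33 = 3 × 11; 34 = 2 × 17; 35 = 5 × 7 — all composite.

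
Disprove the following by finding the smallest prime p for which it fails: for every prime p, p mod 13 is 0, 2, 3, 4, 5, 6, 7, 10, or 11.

p = 47

A counterexample is any prime p such that the claim fails; we check each in order.
For p = 2, 3, 5, 7, …, 37, 41, 43 the conclusion holds.
p = 47: 47 mod 13 = 8 — not in {0, 2, 3, 4, 5, 6, 7, 10, 11}.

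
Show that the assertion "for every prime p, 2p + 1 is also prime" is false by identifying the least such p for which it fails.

p = 7

Check each prime p in order until 2p + 1 is not prime.
p = 2: 2p + 1 = 5, prime.
p = 3: 2p + 1 = 7, prime.
p = 5: 2p + 1 = 11, prime.
p = 7: 2p + 1 = 15 = 3 × 5, not prime.
Hence p = 7 is a counterexample.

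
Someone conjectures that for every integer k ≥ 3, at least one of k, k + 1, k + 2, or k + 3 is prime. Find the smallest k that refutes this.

We need the least integer k ≥ 3 for which k, k + 1, k + 2, k + 3 are all composite.
The first 21 eligible values, up to k = 23, all satisfy the conclusion.
k = 24: 24 = 2 × 12; 25 = 5 × 5; 26 = 2 × 13; 27 = 3 × 9 — all composite.

k = 24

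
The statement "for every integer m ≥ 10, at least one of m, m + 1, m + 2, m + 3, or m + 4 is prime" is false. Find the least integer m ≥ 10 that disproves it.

m = 24

A counterexample is any integer m ≥ 10 such that m, m + 1, m + 2, m + 3, m + 4 are all composite; we check each in order.
The first 14 eligible values, up to m = 23, all satisfy the conclusion.
m = 24: 24 = 2 × 12; 25 = 5 × 5; 26 = 2 × 13; 27 = 3 × 9; 28 = 2 × 14 — all composite.
Hence m = 24 is a counterexample.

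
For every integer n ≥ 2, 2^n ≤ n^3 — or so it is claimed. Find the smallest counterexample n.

For n = 2, 3, 4, 5, 6, 7, 8, 9 the conclusion holds.
n = 10: 2^n = 1024 and n^3 = 1000, so 1024 > 1000.

n = 10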